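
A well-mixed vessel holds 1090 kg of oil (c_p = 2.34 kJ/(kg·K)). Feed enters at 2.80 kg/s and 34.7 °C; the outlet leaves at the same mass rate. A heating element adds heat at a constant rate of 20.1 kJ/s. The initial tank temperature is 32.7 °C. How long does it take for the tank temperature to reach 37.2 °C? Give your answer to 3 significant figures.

852 s

M c_p dT/dt = ṁ c_p (T_in − T) + Q̇.
τ = M/ṁ = 389.29 s; T_ss = T_in + Q̇/(ṁ c_p) = 37.768 °C.
T(t) = T_ss + (T₀ − T_ss) e^(−t/τ). Set T = 37.2:
e^(−t/τ) = (37.2 − 37.768)/(32.7 − 37.768) = 0.11203
t = −389.29 · ln(0.11203) = 852.13 s.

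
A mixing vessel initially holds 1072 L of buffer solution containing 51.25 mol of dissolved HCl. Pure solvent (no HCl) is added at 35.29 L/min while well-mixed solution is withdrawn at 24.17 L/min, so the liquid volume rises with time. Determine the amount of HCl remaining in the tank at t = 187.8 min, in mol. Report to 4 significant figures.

4.888 mol

Total volume: dV/dt = Q_in − Q_out = 11.1200 L/min, so V(t) = 1072 + 11.1200 t and V(187.8) = 3160.34 L.
Solute balance: dm/dt = 0 − Q_out C = −Q_out m/V(t).
Separate: dm/m = −Q_out dt/V(t) ⇒ ln(m/m₀) = −(Q_out/(Q_in−Q_out)) ln(V/V₀).
m = m₀ (V₀/V)^(Q_out/(Q_in−Q_out)) = 51.25 × (1072/3160.34)^(2.17356) = 4.88791 mol.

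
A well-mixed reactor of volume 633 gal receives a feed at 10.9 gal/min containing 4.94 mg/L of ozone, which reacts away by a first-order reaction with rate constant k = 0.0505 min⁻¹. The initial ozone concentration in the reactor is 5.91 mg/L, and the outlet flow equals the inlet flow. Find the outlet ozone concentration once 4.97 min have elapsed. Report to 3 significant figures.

4.58 mg/L

V dC/dt = Q(C_in − C) − k V C.
This is linear with rate a = Q/V + k = 0.067720 min⁻¹.
C_ss = Q C_in/(Q + kV) = 1.2561 mg/L; C(t) = C_ss + (C₀ − C_ss) e^(−a t).
C(4.97) = 1.2561 + (4.6539)·e^(−0.067720·4.97) = 1.2561 + (4.6539)·0.71422 = 4.5800 mg/L.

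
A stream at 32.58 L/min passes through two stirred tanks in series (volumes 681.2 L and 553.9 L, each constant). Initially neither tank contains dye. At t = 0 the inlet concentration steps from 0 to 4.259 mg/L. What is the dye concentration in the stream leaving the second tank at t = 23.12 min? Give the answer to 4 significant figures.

Each tank obeys Vᵢ dCᵢ/dt = Q(Cᵢ₋₁ − Cᵢ), so τᵢ = Vᵢ/Q.
τ₁ = 681.2/32.58 = 20.9085 min; τ₂ = 553.9/32.58 = 17.0012 min.
Tank 1: C₁ = C_in(1 − e^(−t/τ₁)). Tank 2 (τ₁ ≠ τ₂): C₂ = C_in[1 − (τ₁ e^(−t/τ₁) − τ₂ e^(−t/τ₂))/(τ₁ − τ₂)].
At t = 23.12: e^(−t/τ₁) = 0.330956, e^(−t/τ₂) = 0.256686.
C₂ = 4.259·[1 − (20.9085·0.330956 − 17.0012·0.256686)/(3.90731)] = 4.259·0.345883 = 1.47311 mg/L.

1.473 mg/L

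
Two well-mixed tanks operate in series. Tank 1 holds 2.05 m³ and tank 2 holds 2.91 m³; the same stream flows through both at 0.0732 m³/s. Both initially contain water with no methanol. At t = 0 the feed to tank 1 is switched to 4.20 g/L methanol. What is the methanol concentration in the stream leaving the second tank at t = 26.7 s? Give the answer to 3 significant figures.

Each tank obeys Vᵢ dCᵢ/dt = Q(Cᵢ₋₁ − Cᵢ), so τᵢ = Vᵢ/Q.
τ₁ = 2.05/0.0732 = 28.005 s; τ₂ = 2.91/0.0732 = 39.754 s.
Solving the cascade with C₁(0)=C₂(0)=0 gives C₂(t) = C_in[1 − (τ₁ e^(−t/τ₁) − τ₂ e^(−t/τ₂))/(τ₁ − τ₂)].
At t = 26.7: e^(−t/τ₁) = 0.38543, e^(−t/τ₂) = 0.51088.
C₂ = 4.20·[1 − (28.005·0.38543 − 39.754·0.51088)/(-11.749)] = 4.20·0.19011 = 0.79845 g/L.

0.798 g/L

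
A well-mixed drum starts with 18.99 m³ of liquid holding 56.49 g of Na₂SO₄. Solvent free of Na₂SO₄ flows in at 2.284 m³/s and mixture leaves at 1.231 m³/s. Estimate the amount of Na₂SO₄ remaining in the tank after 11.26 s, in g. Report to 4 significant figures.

Let m(t) be the amount of Na₂SO₄. Volume: V(t) = V₀ + (Q_in − Q_out) t = 18.99 + 1.05300 t; V(11.26) = 30.8468 m³.
Species balance (pure solvent in): dm/dt = −Q_out · m/V(t).
Separate: dm/m = −Q_out dt/V(t) ⇒ ln(m/m₀) = −(Q_out/(Q_in−Q_out)) ln(V/V₀).
m = m₀ (V₀/V)^(Q_out/(Q_in−Q_out)) = 56.49 × (18.99/30.8468)^(1.16904) = 32.0385 g.

32.04 g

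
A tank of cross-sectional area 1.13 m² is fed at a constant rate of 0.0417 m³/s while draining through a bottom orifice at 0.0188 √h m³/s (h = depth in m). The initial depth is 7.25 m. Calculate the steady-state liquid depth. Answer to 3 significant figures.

Unsteady balance on liquid volume: A dh/dt = Q_in − 0.0188 √h. At steady state dh/dt = 0:
Q_in = 0.0188 √h_ss ⇒ √h_ss = 0.0417/0.0188 = 2.2181.
h_ss = 2.2181² = 4.9199 m. (Since h₀ = 7.25 m > h_ss, the level will fall toward this value.)

4.92 m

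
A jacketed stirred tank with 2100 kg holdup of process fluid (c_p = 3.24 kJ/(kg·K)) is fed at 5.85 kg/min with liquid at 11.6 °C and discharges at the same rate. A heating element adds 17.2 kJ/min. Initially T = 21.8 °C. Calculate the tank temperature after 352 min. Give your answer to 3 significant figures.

M c_p dT/dt = ṁ c_p (T_in − T) + Q̇.
τ = M/ṁ = 358.97 min; T_ss = T_in + Q̇/(ṁ c_p) = 11.6 + 17.2/(5.85·3.24) = 12.507 °C.
This is linear first-order; T(t) = T_ss + (T₀ − T_ss) e^(−t/τ).
T(352) = 12.507 + (9.2925)·e^(−352/358.97) = 12.507 + (9.2925)·0.37510 = 15.993 °C.

16.0 °C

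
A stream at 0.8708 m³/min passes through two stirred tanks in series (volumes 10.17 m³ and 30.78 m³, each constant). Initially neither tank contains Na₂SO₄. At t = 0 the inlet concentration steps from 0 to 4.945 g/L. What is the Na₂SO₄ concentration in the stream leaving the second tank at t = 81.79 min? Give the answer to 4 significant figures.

Time constants: τᵢ = Vᵢ/Q for each well-mixed tank.
τ₁ = 10.17/0.8708 = 11.6789 min; τ₂ = 30.78/0.8708 = 35.3468 min.
Solving the cascade with C₁(0)=C₂(0)=0 gives C₂(t) = C_in[1 − (τ₁ e^(−t/τ₁) − τ₂ e^(−t/τ₂))/(τ₁ − τ₂)].
At t = 81.79: e^(−t/τ₁) = 0.000908952, e^(−t/τ₂) = 0.0988720.
C₂ = 4.945·[1 − (11.6789·0.000908952 − 35.3468·0.0988720)/(-23.6679)] = 4.945·0.852788 = 4.21704 g/L.

4.217 g/L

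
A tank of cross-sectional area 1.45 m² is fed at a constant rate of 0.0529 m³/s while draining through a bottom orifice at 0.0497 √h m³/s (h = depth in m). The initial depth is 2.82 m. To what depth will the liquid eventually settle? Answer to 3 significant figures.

1.13 m

Unsteady balance on liquid volume: A dh/dt = Q_in − 0.0497 √h. At steady state dh/dt = 0:
Q_in = 0.0497 √h_ss ⇒ √h_ss = 0.0529/0.0497 = 1.0644.
h_ss = 1.0644² = 1.1329 m. (Since h₀ = 2.82 m > h_ss, the level will fall toward this value.)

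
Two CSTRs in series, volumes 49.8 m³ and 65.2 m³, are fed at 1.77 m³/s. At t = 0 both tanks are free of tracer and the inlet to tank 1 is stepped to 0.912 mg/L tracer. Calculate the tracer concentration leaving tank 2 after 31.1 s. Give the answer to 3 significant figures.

0.229 mg/L

Time constants: τᵢ = Vᵢ/Q for each well-mixed tank.
τ₁ = 49.8/1.77 = 28.136 s; τ₂ = 65.2/1.77 = 36.836 s.
Tank 1: C₁ = C_in(1 − e^(−t/τ₁)). Tank 2 (τ₁ ≠ τ₂): C₂ = C_in[1 − (τ₁ e^(−t/τ₁) − τ₂ e^(−t/τ₂))/(τ₁ − τ₂)].
At t = 31.1: e^(−t/τ₁) = 0.33109, e^(−t/τ₂) = 0.42987.
C₂ = 0.912·[1 − (28.136·0.33109 − 36.836·0.42987)/(-8.7006)] = 0.912·0.25071 = 0.22865 mg/L.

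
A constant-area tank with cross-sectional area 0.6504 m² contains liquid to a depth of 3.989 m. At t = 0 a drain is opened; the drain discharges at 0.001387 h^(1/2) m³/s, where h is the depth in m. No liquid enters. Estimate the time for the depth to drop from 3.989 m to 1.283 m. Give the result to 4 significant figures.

A dh/dt = −Q_out = −0.001387 √h.
Separate and integrate: 2(√h − √h₀) = −(0.001387/A) t.
t = 2A(√h₀ − √h)/0.001387 = 2·0.6504·(√3.989 − √1.283)/0.001387
  = 1.30080 × (1.99725 − 1.13270) / 0.001387 = 810.822 s.

810.8 s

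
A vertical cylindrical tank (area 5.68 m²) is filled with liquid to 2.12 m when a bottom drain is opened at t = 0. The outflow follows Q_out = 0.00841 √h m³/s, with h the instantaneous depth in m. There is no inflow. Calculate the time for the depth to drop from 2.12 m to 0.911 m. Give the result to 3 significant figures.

677 s

A dh/dt = −Q_out = −0.00841 √h.
Separate and integrate: 2(√h − √h₀) = −(0.00841/A) t.
t = 2A(√h₀ − √h)/0.00841 = 2·5.68·(√2.12 − √0.911)/0.00841
  = 11.360 × (1.4560 − 0.95446) / 0.00841 = 677.49 s.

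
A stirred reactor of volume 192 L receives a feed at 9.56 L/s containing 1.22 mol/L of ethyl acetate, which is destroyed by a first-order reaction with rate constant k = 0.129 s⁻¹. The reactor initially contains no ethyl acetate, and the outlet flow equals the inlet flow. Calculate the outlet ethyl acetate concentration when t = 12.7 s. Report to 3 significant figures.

Accumulation = in − out − consumed: V dC/dt = Q C_in − Q C − k V C.
This is linear with rate a = Q/V + k = 0.17879 s⁻¹.
C_ss = Q C_in/(Q + kV) = 0.33976 mol/L; C(t) = C_ss + (C₀ − C_ss) e^(−a t).
C(12.7) = 0.33976 + (-0.33976)·e^(−0.17879·12.7) = 0.33976 + (-0.33976)·0.10324 = 0.30468 mol/L.

0.305 mol/L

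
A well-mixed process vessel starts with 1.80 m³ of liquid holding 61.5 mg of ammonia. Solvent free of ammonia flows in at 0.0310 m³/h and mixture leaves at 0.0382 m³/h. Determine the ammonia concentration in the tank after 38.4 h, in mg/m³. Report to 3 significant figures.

Total volume: dV/dt = Q_in − Q_out = -0.0072000 m³/h, so V(t) = 1.80 − 0.0072000 t and V(38.4) = 1.5235 m³.
Solute balance: dm/dt = 0 − Q_out C = −Q_out m/V(t).
Separate: dm/m = −Q_out dt/V(t) ⇒ ln(m/m₀) = −(Q_out/(Q_in−Q_out)) ln(V/V₀).
m = m₀ (V₀/V)^(Q_out/(Q_in−Q_out)) = 61.5 × (1.80/1.5235)^(-5.3056) = 25.388 mg.
C = m/V = 25.388/1.5235 = 16.664 mg/m³.

16.7 mg/m³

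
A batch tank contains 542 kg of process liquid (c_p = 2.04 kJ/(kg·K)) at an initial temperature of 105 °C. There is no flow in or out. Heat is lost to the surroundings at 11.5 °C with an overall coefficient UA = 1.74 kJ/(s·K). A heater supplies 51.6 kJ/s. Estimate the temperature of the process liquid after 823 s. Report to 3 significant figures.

Heat balance on the well-mixed liquid: M c_p dT/dt = −UA(T − T_amb) + Q̇.
dT/dt = (T_ss − T)/τ with T_ss = T_amb + Q̇/UA = 11.5 + 51.6/1.74 = 41.155 °C, τ = M c_p/UA = 542·2.04/1.74 = 635.45 s.
Solution: T(t) = T_ss + (T₀ − T_ss) e^(−t/τ).
T(823) = 41.155 + (63.845)·0.27386 = 58.640 °C.

58.6 °C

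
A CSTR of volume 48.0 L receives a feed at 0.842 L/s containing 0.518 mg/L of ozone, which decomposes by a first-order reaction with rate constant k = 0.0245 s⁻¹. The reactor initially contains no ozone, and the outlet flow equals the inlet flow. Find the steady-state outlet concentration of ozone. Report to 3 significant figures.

0.216 mg/L

V dC/dt = Q(C_in − C) − k V C.
Steady state (dC/dt = 0): C_ss = Q C_in/(Q + kV) = C_in/(1 + kV/Q).
C_ss = 0.842·0.518/(0.842 + 0.0245·48.0) = 0.43616/2.0180 = 0.21613 mg/L.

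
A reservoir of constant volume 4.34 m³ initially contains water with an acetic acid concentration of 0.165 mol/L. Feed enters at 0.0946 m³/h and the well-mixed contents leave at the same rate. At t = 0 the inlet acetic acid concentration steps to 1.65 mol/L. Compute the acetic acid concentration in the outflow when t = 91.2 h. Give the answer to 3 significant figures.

Accumulation = in − out for the solute gives V dC/dt = Q(C_in − C).
So dC/dt = (C_in − C)/τ with τ = V/Q = 4.34/0.0946 = 45.877 h.
C approaches C_in exponentially: C(t) = C_in + (C₀ − C_in) e^(−t/τ).
C(91.2) = 1.65 + (0.165 − 1.65)·e^(−91.2/45.877) = 1.65 + (-1.4850)·0.13698 = 1.4466 mol/L.

1.45 mol/L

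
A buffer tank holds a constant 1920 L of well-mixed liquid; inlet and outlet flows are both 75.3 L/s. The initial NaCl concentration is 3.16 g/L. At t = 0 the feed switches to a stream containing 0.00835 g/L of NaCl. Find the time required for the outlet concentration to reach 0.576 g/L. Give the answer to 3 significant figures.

43.7 s

Unsteady species balance (constant V, well mixed): V dC/dt = Q(C_in − C), so τ = V/Q = 25.498 s.
C(t) = C_in + (C₀ − C_in) e^(−t/τ). Set C = 0.576 and solve for t:
e^(−t/τ) = (C − C_in)/(C₀ − C_in) = (0.576 − 0.00835)/(3.16 − 0.00835) = 0.18011
t = −τ ln(…) = 25.498 × 1.7142 = 43.708 s.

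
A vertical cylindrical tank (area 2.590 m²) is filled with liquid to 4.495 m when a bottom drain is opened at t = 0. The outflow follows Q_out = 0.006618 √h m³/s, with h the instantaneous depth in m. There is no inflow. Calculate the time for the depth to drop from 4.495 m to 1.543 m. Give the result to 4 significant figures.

687.2 s

A dh/dt = −Q_out = −0.006618 √h.
Separate and integrate: 2(√h − √h₀) = −(0.006618/A) t.
t = 2A(√h₀ − √h)/0.006618 = 2·2.590·(√4.495 − √1.543)/0.006618
  = 5.18000 × (2.12014 − 1.24218) / 0.006618 = 687.196 s.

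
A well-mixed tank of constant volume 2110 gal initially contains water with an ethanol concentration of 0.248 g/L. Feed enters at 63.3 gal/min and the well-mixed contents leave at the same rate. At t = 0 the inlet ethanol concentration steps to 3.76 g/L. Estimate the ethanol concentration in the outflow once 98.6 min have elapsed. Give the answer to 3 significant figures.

Accumulation = in − out for the solute gives V dC/dt = Q(C_in − C).
Time constant τ = V/Q = 2110/63.3 = 33.333 min.
Integrating: C(t) = C_in + (C₀ − C_in) e^(−t/τ).
C(98.6) = 3.76 + (0.248 − 3.76)·e^(−98.6/33.333) = 3.76 + (-3.5120)·0.051923 = 3.5776 g/L.

3.58 g/L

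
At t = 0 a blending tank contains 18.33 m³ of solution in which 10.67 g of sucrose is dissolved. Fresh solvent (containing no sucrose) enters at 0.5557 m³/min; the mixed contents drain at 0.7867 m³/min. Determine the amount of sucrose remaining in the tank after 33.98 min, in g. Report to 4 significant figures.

Let m(t) be the amount of sucrose. Volume: V(t) = V₀ + (Q_in − Q_out) t = 18.33 − 0.231000 t; V(33.98) = 10.4806 m³.
Solute balance: dm/dt = 0 − Q_out C = −Q_out m/V(t).
dm/m = −Q_out dt/(V₀ − 0.231000 t); integrating gives ln(m/m₀) = −(Q_out/(Q_in−Q_out)) ln(V/V₀).
m = m₀ (V₀/V)^(Q_out/(Q_in−Q_out)) = 10.67 × (18.33/10.4806)^(-3.40563) = 1.58987 g.

1.590 g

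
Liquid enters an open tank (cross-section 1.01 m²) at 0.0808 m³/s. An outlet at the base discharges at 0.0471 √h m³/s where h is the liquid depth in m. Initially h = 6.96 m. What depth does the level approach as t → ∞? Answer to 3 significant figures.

2.94 m

Level balance: A dh/dt = 0.0808 − 0.0471 √h. Setting dh/dt = 0:
Q_in = 0.0471 √h_ss ⇒ √h_ss = 0.0808/0.0471 = 1.7155.
h_ss = 1.7155² = 2.9429 m. (Since h₀ = 6.96 m > h_ss, the level will fall toward this value.)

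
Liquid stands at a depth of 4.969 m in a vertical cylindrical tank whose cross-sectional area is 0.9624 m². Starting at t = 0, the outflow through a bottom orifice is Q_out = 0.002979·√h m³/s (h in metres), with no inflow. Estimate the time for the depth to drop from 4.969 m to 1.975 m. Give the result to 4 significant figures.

With no inflow, A dh/dt = −0.002979 √h.
Separate and integrate: 2(√h − √h₀) = −(0.002979/A) t.
t = 2A(√h₀ − √h)/0.002979 = 2·0.9624·(√4.969 − √1.975)/0.002979
  = 1.92480 × (2.22913 − 1.40535) / 0.002979 = 532.262 s.

532.3 s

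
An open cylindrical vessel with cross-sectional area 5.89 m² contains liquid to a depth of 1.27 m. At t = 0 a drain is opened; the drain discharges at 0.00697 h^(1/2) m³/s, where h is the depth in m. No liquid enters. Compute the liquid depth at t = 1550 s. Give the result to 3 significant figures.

A dh/dt = −Q_out = −0.00697 √h.
This is separable: 2 d(√h)/dt = −0.00697/A, so √h = √h₀ − (0.00697/(2A)) t.
√h = √1.27 − 0.00697·1550/(2·5.89) = 1.1269 − 0.91711 = 0.20984.
h = 0.20984² = 0.044032 m.

0.0440 m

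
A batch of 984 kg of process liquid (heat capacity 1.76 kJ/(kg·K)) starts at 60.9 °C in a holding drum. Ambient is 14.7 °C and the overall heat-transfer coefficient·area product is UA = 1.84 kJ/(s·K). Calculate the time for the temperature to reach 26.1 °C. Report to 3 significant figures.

Lumped-capacitance energy balance: M c_p dT/dt = UA(T_amb − T).
τ = M c_p/UA = 941.22 s; T_ss = T_amb = 14.700 °C.
T(t) = T_ss + (T₀ − T_ss)e^(−t/τ); set T = 26.1:
t = −τ ln[(T − T_ss)/(T₀ − T_ss)] = −941.22 · ln(0.24675) = 1317.1 s.

1320 s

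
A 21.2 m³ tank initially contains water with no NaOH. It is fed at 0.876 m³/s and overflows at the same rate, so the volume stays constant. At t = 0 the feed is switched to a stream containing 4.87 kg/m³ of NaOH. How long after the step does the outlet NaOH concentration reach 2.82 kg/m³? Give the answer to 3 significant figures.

20.9 s

Transient balance on the dissolved component: V dC/dt = Q(C_in − C), so τ = V/Q = 24.201 s.
C(t) = C_in + (C₀ − C_in) e^(−t/τ). Set C = 2.82 and solve for t:
e^(−t/τ) = (C − C_in)/(C₀ − C_in) = (2.82 − 4.87)/(0 − 4.87) = 0.42094
t = −τ ln(…) = 24.201 × 0.86525 = 20.940 s.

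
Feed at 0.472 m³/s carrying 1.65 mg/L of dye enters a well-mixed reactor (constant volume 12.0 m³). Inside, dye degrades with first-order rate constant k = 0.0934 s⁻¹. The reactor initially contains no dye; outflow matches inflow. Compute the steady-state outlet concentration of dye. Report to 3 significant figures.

V dC/dt = Q(C_in − C) − k V C.
Steady state (dC/dt = 0): C_ss = Q C_in/(Q + kV) = C_in/(1 + kV/Q).
C_ss = 0.472·1.65/(0.472 + 0.0934·12.0) = 0.77880/1.5928 = 0.48895 mg/L.

0.489 mg/L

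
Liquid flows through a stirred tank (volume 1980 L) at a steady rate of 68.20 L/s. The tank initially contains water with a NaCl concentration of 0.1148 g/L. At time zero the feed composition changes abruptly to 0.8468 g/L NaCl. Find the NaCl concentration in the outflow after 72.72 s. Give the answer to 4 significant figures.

0.7870 g/L

Accumulation = in − out for the solute gives V dC/dt = Q(C_in − C).
Rewrite as dC/dt + C/τ = C_in/τ, τ = V/Q = 29.0323 s.
This is linear first-order; C(t) = C_in + (C₀ − C_in) e^(−t/τ).
C(72.72) = 0.8468 + (0.1148 − 0.8468)·e^(−72.72/29.0323) = 0.8468 + (-0.732000)·0.0816919 = 0.787002 g/L.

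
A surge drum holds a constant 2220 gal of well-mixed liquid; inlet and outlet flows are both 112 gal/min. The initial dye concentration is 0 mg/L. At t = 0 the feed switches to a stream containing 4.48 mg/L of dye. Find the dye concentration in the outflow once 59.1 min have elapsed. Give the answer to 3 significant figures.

4.25 mg/L

Unsteady species balance (constant V, well mixed): V dC/dt = Q(C_in − C).
Time constant τ = V/Q = 2220/112 = 19.821 min.
Integrating: C(t) = C_in + (C₀ − C_in) e^(−t/τ).
C(59.1) = 4.48 + (0 − 4.48)·e^(−59.1/19.821) = 4.48 + (-4.4800)·0.050711 = 4.2528 mg/L.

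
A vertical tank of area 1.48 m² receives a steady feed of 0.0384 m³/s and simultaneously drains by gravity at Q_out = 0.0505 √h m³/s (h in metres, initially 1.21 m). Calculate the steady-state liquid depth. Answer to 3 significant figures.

0.578 m

Level balance: A dh/dt = 0.0384 − 0.0505 √h. Setting dh/dt = 0:
Q_in = 0.0505 √h_ss ⇒ √h_ss = 0.0384/0.0505 = 0.76040.
h_ss = 0.76040² = 0.57820 m. (Since h₀ = 1.21 m > h_ss, the level will fall toward this value.)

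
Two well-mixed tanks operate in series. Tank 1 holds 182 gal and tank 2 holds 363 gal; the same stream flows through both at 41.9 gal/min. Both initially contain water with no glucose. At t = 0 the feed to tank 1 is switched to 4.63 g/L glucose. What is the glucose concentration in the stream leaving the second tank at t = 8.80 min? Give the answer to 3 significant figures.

Species balance on tank i: dCᵢ/dt = (Cᵢ₋₁ − Cᵢ)/τᵢ with τᵢ = Vᵢ/Q.
τ₁ = 182/41.9 = 4.3437 min; τ₂ = 363/41.9 = 8.6635 min.
Solving the cascade with C₁(0)=C₂(0)=0 gives C₂(t) = C_in[1 − (τ₁ e^(−t/τ₁) − τ₂ e^(−t/τ₂))/(τ₁ − τ₂)].
At t = 8.80: e^(−t/τ₁) = 0.13187, e^(−t/τ₂) = 0.36213.
C₂ = 4.63·[1 − (4.3437·0.13187 − 8.6635·0.36213)/(-4.3198)] = 4.63·0.40634 = 1.8814 g/L.

1.88 g/L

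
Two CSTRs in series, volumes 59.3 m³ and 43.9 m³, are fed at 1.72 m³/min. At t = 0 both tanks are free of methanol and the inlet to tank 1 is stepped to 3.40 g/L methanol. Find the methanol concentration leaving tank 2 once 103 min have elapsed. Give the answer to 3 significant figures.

Each tank obeys Vᵢ dCᵢ/dt = Q(Cᵢ₋₁ − Cᵢ), so τᵢ = Vᵢ/Q.
τ₁ = 59.3/1.72 = 34.477 min; τ₂ = 43.9/1.72 = 25.523 min.
Tank 1: C₁ = C_in(1 − e^(−t/τ₁)). Tank 2 (τ₁ ≠ τ₂): C₂ = C_in[1 − (τ₁ e^(−t/τ₁) − τ₂ e^(−t/τ₂))/(τ₁ − τ₂)].
At t = 103: e^(−t/τ₁) = 0.050412, e^(−t/τ₂) = 0.017676.
C₂ = 3.40·[1 − (34.477·0.050412 − 25.523·0.017676)/(8.9535)] = 3.40·0.85627 = 2.9113 g/L.

2.91 g/L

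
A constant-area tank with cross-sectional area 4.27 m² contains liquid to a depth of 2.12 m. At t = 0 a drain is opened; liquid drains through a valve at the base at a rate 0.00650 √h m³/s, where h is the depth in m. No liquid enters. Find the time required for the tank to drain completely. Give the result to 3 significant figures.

1910 s

With no inflow, A dh/dt = −0.00650 √h.
This is separable: 2 d(√h)/dt = −0.00650/A, so √h = √h₀ − (0.00650/(2A)) t.
Tank is empty when √h = 0: t_empty = 2A√h₀/0.00650.
t_empty = 2·4.27·√2.12/0.00650 = 8.5400·1.4560/0.00650 = 1913.0 s.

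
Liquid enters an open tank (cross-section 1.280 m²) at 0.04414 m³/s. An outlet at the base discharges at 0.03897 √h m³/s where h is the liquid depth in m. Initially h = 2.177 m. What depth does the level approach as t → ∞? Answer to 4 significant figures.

A dh/dt = Q_in − 0.03897 √h. Steady state requires inflow = outflow:
Q_in = 0.03897 √h_ss ⇒ √h_ss = 0.04414/0.03897 = 1.13267.
h_ss = 1.13267² = 1.28293 m. (Since h₀ = 2.177 m > h_ss, the level will fall toward this value.)

1.283 m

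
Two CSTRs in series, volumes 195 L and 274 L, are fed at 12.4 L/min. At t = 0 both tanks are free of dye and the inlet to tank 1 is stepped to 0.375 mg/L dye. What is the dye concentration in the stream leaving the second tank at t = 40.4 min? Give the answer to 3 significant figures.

0.237 mg/L

Species balance on tank i: dCᵢ/dt = (Cᵢ₋₁ − Cᵢ)/τᵢ with τᵢ = Vᵢ/Q.
τ₁ = 195/12.4 = 15.726 min; τ₂ = 274/12.4 = 22.097 min.
Tank 1: C₁ = C_in(1 − e^(−t/τ₁)). Tank 2 (τ₁ ≠ τ₂): C₂ = C_in[1 − (τ₁ e^(−t/τ₁) − τ₂ e^(−t/τ₂))/(τ₁ − τ₂)].
At t = 40.4: e^(−t/τ₁) = 0.076610, e^(−t/τ₂) = 0.16068.
C₂ = 0.375·[1 − (15.726·0.076610 − 22.097·0.16068)/(-6.3710)] = 0.375·0.63180 = 0.23692 mg/L.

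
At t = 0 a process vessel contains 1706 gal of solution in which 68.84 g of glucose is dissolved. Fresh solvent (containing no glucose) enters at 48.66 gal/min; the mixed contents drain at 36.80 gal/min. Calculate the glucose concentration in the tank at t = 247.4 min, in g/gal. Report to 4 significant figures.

Total volume: dV/dt = Q_in − Q_out = 11.8600 gal/min, so V(t) = 1706 + 11.8600 t and V(247.4) = 4640.16 gal.
Solute balance: dm/dt = 0 − Q_out C = −Q_out m/V(t).
Separate: dm/m = −Q_out dt/V(t) ⇒ ln(m/m₀) = −(Q_out/(Q_in−Q_out)) ln(V/V₀).
m = m₀ (V₀/V)^(Q_out/(Q_in−Q_out)) = 68.84 × (1706/4640.16)^(3.10287) = 3.08657 g.
C = m/V = 3.08657/4640.16 = 0.000665186 g/gal.

0.0006652 g/gal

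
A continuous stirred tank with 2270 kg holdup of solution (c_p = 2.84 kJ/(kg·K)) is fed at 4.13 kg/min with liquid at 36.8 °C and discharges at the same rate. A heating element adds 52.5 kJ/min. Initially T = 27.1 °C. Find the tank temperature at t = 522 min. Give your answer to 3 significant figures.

Unsteady energy balance on the tank contents: M c_p dT/dt = ṁ c_p (T_in − T) + 52.5.
Rearrange: dT/dt = (T_ss − T)/τ with τ = M/ṁ = 549.64 min and T_ss = T_in + Q̇/(ṁ c_p) = 41.276 °C.
T approaches T_ss exponentially: T(t) = T_ss + (T₀ − T_ss) e^(−t/τ).
T(522) = 41.276 + (-14.176)·e^(−522/549.64) = 41.276 + (-14.176)·0.38685 = 35.792 °C.

35.8 °C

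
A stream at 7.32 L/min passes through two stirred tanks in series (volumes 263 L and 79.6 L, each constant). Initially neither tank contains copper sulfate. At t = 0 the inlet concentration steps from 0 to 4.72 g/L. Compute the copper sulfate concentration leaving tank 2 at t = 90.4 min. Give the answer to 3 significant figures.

4.17 g/L

Species balance on tank i: dCᵢ/dt = (Cᵢ₋₁ − Cᵢ)/τᵢ with τᵢ = Vᵢ/Q.
τ₁ = 263/7.32 = 35.929 min; τ₂ = 79.6/7.32 = 10.874 min.
Tank 1: C₁ = C_in(1 − e^(−t/τ₁)). Tank 2 (τ₁ ≠ τ₂): C₂ = C_in[1 − (τ₁ e^(−t/τ₁) − τ₂ e^(−t/τ₂))/(τ₁ − τ₂)].
At t = 90.4: e^(−t/τ₁) = 0.080776, e^(−t/τ₂) = 0.00024527.
C₂ = 4.72·[1 − (35.929·0.080776 − 10.874·0.00024527)/(25.055)] = 4.72·0.88427 = 4.1738 g/L.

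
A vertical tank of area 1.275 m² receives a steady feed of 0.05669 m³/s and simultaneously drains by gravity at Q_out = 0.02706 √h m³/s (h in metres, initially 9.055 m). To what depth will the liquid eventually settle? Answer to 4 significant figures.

4.389 m

Accumulation of liquid (constant cross-section A): A dh/dt = Q_in − 0.02706 √h. At steady state dh/dt = 0:
Q_in = 0.02706 √h_ss ⇒ √h_ss = 0.05669/0.02706 = 2.09497.
h_ss = 2.09497² = 4.38892 m. (Since h₀ = 9.055 m > h_ss, the level will fall toward this value.)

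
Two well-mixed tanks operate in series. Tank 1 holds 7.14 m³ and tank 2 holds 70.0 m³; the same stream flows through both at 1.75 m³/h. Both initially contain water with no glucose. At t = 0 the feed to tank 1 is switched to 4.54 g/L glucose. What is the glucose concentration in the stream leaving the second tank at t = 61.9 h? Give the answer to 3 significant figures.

Species balance on tank i: dCᵢ/dt = (Cᵢ₋₁ − Cᵢ)/τᵢ with τᵢ = Vᵢ/Q.
τ₁ = 7.14/1.75 = 4.0800 h; τ₂ = 70.0/1.75 = 40.000 h.
Tank 1: C₁ = C_in(1 − e^(−t/τ₁)). Tank 2 (τ₁ ≠ τ₂): C₂ = C_in[1 − (τ₁ e^(−t/τ₁) − τ₂ e^(−t/τ₂))/(τ₁ − τ₂)].
At t = 61.9: e^(−t/τ₁) = 2.5767e-07, e^(−t/τ₂) = 0.21278.
C₂ = 4.54·[1 − (4.0800·2.5767e-07 − 40.000·0.21278)/(-35.920)] = 4.54·0.76305 = 3.4643 g/L.

3.46 g/L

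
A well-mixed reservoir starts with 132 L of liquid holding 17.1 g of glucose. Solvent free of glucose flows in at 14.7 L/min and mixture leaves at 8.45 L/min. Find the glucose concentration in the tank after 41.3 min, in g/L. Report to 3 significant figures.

0.0101 g/L

Total volume: dV/dt = Q_in − Q_out = 6.2500 L/min, so V(t) = 132 + 6.2500 t and V(41.3) = 390.12 L.
Species balance (pure solvent in): dm/dt = −Q_out · m/V(t).
Separate: dm/m = −Q_out dt/V(t) ⇒ ln(m/m₀) = −(Q_out/(Q_in−Q_out)) ln(V/V₀).
m = m₀ (V₀/V)^(Q_out/(Q_in−Q_out)) = 17.1 × (132/390.12)^(1.3520) = 3.9510 g.
C = m/V = 3.9510/390.12 = 0.010127 g/L.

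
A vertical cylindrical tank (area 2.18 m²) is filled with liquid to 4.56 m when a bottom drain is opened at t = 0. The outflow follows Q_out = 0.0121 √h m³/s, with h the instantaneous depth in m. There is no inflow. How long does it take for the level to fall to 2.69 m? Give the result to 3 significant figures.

A dh/dt = −Q_out = −0.0121 √h.
This is separable: 2 d(√h)/dt = −0.0121/A, so √h = √h₀ − (0.0121/(2A)) t.
t = 2A(√h₀ − √h)/0.0121 = 2·2.18·(√4.56 − √2.69)/0.0121
  = 4.3600 × (2.1354 − 1.6401) / 0.0121 = 178.47 s.

178 s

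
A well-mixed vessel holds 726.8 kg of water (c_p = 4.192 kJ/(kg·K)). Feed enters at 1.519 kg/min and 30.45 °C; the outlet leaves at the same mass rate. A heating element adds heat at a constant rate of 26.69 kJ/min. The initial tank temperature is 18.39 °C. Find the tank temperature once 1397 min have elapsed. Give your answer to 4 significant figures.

33.76 °C

First-law balance (no shaft work): M c_p dT/dt = ṁ c_p (T_in − T) + 26.69.
τ = M/ṁ = 478.473 min; T_ss = T_in + Q̇/(ṁ c_p) = 30.45 + 26.69/(1.519·4.192) = 34.6415 °C.
This is linear first-order; T(t) = T_ss + (T₀ − T_ss) e^(−t/τ).
T(1397) = 34.6415 + (-16.2515)·e^(−1397/478.473) = 34.6415 + (-16.2515)·0.0539495 = 33.7647 °C.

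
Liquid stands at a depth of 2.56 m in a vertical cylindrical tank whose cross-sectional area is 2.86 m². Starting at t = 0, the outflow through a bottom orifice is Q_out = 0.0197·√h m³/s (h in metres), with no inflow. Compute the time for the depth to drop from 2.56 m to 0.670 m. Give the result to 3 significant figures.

227 s

With no inflow, A dh/dt = −0.0197 √h.
This is separable: 2 d(√h)/dt = −0.0197/A, so √h = √h₀ − (0.0197/(2A)) t.
t = 2A(√h₀ − √h)/0.0197 = 2·2.86·(√2.56 − √0.670)/0.0197
  = 5.7200 × (1.6000 − 0.81854) / 0.0197 = 226.90 s.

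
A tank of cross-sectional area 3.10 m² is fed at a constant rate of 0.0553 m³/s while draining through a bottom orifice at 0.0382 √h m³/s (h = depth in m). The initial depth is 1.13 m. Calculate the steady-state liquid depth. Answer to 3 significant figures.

2.10 m

Level balance: A dh/dt = 0.0553 − 0.0382 √h. Setting dh/dt = 0:
Q_in = 0.0382 √h_ss ⇒ √h_ss = 0.0553/0.0382 = 1.4476.
h_ss = 1.4476² = 2.0957 m. (Since h₀ = 1.13 m < h_ss, the level will rise toward this value.)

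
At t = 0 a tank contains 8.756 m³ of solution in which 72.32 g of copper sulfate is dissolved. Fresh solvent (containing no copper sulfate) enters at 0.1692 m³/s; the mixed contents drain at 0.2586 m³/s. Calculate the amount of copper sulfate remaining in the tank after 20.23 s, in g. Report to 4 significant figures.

37.03 g

Let m(t) be the amount of copper sulfate. Volume: V(t) = V₀ + (Q_in − Q_out) t = 8.756 − 0.0894000 t; V(20.23) = 6.94744 m³.
Species balance (pure solvent in): dm/dt = −Q_out · m/V(t).
dm/m = −Q_out dt/(V₀ − 0.0894000 t); integrating gives ln(m/m₀) = −(Q_out/(Q_in−Q_out)) ln(V/V₀).
m = m₀ (V₀/V)^(Q_out/(Q_in−Q_out)) = 72.32 × (8.756/6.94744)^(-2.89262) = 37.0344 g.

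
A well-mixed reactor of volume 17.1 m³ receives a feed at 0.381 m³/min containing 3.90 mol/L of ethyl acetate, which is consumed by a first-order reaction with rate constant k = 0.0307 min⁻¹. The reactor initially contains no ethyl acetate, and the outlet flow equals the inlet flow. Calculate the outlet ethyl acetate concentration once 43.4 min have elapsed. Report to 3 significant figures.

1.48 mol/L

Accumulation = in − out − consumed: V dC/dt = Q C_in − Q C − k V C.
dC/dt = (Q/V) C_in − (Q/V + k) C; effective rate a = Q/V + k = 0.022281 + 0.0307 = 0.052981 min⁻¹.
C_ss = Q C_in/(Q + kV) = 1.6401 mol/L; C(t) = C_ss + (C₀ − C_ss) e^(−a t).
C(43.4) = 1.6401 + (-1.6401)·e^(−0.052981·43.4) = 1.6401 + (-1.6401)·0.10032 = 1.4756 mol/L.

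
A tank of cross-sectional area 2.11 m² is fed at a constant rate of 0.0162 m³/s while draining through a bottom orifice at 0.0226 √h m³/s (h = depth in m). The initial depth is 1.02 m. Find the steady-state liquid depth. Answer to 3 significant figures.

Mass balance (ρ constant): A dh/dt = Q_in − 0.0226 √h. At steady state dh/dt = 0:
Q_in = 0.0226 √h_ss ⇒ √h_ss = 0.0162/0.0226 = 0.71681.
h_ss = 0.71681² = 0.51382 m. (Since h₀ = 1.02 m > h_ss, the level will fall toward this value.)

0.514 m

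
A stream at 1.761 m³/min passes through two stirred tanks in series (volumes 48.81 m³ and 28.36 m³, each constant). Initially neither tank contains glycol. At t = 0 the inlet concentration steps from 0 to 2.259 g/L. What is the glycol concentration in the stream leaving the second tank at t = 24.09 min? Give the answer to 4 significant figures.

Each tank obeys Vᵢ dCᵢ/dt = Q(Cᵢ₋₁ − Cᵢ), so τᵢ = Vᵢ/Q.
τ₁ = 48.81/1.761 = 27.7172 min; τ₂ = 28.36/1.761 = 16.1045 min.
Solving the cascade with C₁(0)=C₂(0)=0 gives C₂(t) = C_in[1 − (τ₁ e^(−t/τ₁) − τ₂ e^(−t/τ₂))/(τ₁ − τ₂)].
At t = 24.09: e^(−t/τ₁) = 0.419314, e^(−t/τ₂) = 0.224057.
C₂ = 2.259·[1 − (27.7172·0.419314 − 16.1045·0.224057)/(11.6127)] = 2.259·0.309904 = 0.700072 g/L.

0.7001 g/L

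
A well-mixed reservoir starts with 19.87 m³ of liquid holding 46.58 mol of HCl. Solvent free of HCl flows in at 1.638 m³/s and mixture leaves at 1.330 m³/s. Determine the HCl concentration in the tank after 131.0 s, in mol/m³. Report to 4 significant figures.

Let m(t) be the amount of HCl. Volume: V(t) = V₀ + (Q_in − Q_out) t = 19.87 + 0.308000 t; V(131.0) = 60.2180 m³.
Species balance (pure solvent in): dm/dt = −Q_out · m/V(t).
dm/m = −Q_out dt/(V₀ + 0.308000 t); integrating gives ln(m/m₀) = −(Q_out/(Q_in−Q_out)) ln(V/V₀).
m = m₀ (V₀/V)^(Q_out/(Q_in−Q_out)) = 46.58 × (19.87/60.2180)^(4.31818) = 0.388036 mol.
C = m/V = 0.388036/60.2180 = 0.00644385 mol/m³.

0.006444 mol/m³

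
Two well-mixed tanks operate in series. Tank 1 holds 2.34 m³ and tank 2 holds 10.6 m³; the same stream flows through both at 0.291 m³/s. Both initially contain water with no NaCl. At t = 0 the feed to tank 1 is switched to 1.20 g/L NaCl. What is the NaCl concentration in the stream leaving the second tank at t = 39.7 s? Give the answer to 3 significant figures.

Each tank obeys Vᵢ dCᵢ/dt = Q(Cᵢ₋₁ − Cᵢ), so τᵢ = Vᵢ/Q.
τ₁ = 2.34/0.291 = 8.0412 s; τ₂ = 10.6/0.291 = 36.426 s.
Solving the cascade with C₁(0)=C₂(0)=0 gives C₂(t) = C_in[1 − (τ₁ e^(−t/τ₁) − τ₂ e^(−t/τ₂))/(τ₁ − τ₂)].
At t = 39.7: e^(−t/τ₁) = 0.0071757, e^(−t/τ₂) = 0.33626.
C₂ = 1.20·[1 − (8.0412·0.0071757 − 36.426·0.33626)/(-28.385)] = 1.20·0.57052 = 0.68462 g/L.

0.685 g/L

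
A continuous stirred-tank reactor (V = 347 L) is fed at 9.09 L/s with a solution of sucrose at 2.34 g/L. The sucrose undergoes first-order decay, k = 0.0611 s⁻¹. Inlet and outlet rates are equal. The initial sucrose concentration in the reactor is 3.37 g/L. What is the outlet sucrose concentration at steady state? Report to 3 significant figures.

Accumulation = in − out − consumed: V dC/dt = Q C_in − Q C − k V C.
At steady state: 0 = Q C_in − (Q + kV) C_ss, so C_ss = Q C_in/(Q + kV).
C_ss = 9.09·2.34/(9.09 + 0.0611·347) = 21.271/30.292 = 0.70219 g/L.

0.702 g/L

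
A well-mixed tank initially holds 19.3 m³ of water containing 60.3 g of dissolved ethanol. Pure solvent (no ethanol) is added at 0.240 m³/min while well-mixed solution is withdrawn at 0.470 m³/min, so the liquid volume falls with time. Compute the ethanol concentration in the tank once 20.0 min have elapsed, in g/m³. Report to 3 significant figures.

Let m(t) be the amount of ethanol. Volume: V(t) = V₀ + (Q_in − Q_out) t = 19.3 − 0.23000 t; V(20.0) = 14.700 m³.
Species balance (pure solvent in): dm/dt = −Q_out · m/V(t).
dm/m = −Q_out dt/(V₀ − 0.23000 t); integrating gives ln(m/m₀) = −(Q_out/(Q_in−Q_out)) ln(V/V₀).
m = m₀ (V₀/V)^(Q_out/(Q_in−Q_out)) = 60.3 × (19.3/14.700)^(-2.0435) = 34.570 g.
C = m/V = 34.570/14.700 = 2.3517 g/m³.

2.35 g/m³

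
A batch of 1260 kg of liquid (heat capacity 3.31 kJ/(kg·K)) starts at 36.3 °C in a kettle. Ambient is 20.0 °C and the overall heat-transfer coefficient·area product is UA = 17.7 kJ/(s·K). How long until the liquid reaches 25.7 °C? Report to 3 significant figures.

Heat balance on the well-mixed liquid: M c_p dT/dt = −UA(T − T_amb).
τ = M c_p/UA = 235.63 s; T_ss = T_amb = 20.000 °C.
T(t) = T_ss + (T₀ − T_ss)e^(−t/τ); set T = 25.7:
t = −τ ln[(T − T_ss)/(T₀ − T_ss)] = −235.63 · ln(0.34969) = 247.57 s.

248 s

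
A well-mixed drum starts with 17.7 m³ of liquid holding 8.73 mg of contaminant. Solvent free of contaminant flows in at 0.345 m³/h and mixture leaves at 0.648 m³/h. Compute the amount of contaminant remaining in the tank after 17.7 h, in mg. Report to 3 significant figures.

Let m(t) be the amount of contaminant. Volume: V(t) = V₀ + (Q_in − Q_out) t = 17.7 − 0.30300 t; V(17.7) = 12.337 m³.
Solute balance: dm/dt = 0 − Q_out C = −Q_out m/V(t).
Separate: dm/m = −Q_out dt/V(t) ⇒ ln(m/m₀) = −(Q_out/(Q_in−Q_out)) ln(V/V₀).
m = m₀ (V₀/V)^(Q_out/(Q_in−Q_out)) = 8.73 × (17.7/12.337)^(-2.1386) = 4.0341 mg.

4.03 mg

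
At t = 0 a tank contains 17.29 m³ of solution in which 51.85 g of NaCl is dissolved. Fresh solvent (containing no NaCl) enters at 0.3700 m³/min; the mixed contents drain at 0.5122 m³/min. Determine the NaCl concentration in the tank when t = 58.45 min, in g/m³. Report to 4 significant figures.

0.5451 g/m³

Let m(t) be the amount of NaCl. Volume: V(t) = V₀ + (Q_in − Q_out) t = 17.29 − 0.142200 t; V(58.45) = 8.97841 m³.
Solute balance: dm/dt = 0 − Q_out C = −Q_out m/V(t).
Separate: dm/m = −Q_out dt/V(t) ⇒ ln(m/m₀) = −(Q_out/(Q_in−Q_out)) ln(V/V₀).
m = m₀ (V₀/V)^(Q_out/(Q_in−Q_out)) = 51.85 × (17.29/8.97841)^(-3.60197) = 4.89378 g.
C = m/V = 4.89378/8.97841 = 0.545061 g/m³.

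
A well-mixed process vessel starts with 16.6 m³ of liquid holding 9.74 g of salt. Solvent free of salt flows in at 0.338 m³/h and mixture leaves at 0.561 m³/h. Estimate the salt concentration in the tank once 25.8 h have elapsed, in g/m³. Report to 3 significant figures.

0.308 g/m³

Total volume: dV/dt = Q_in − Q_out = -0.22300 m³/h, so V(t) = 16.6 − 0.22300 t and V(25.8) = 10.847 m³.
No salt enters, so dm/dt = −Q_out · (m/V).
dm/m = −Q_out dt/(V₀ − 0.22300 t); integrating gives ln(m/m₀) = −(Q_out/(Q_in−Q_out)) ln(V/V₀).
m = m₀ (V₀/V)^(Q_out/(Q_in−Q_out)) = 9.74 × (16.6/10.847)^(-2.5157) = 3.3390 g.
C = m/V = 3.3390/10.847 = 0.30784 g/m³.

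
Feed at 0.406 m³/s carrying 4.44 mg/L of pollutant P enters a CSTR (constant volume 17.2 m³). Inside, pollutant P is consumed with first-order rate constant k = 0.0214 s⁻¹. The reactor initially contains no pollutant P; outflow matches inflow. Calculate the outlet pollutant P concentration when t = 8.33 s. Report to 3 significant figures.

Accumulation = in − out − consumed: V dC/dt = Q C_in − Q C − k V C.
dC/dt = (Q/V) C_in − (Q/V + k) C; effective rate a = Q/V + k = 0.023605 + 0.0214 = 0.045005 s⁻¹.
C_ss = Q C_in/(Q + kV) = 2.3288 mg/L; C(t) = C_ss + (C₀ − C_ss) e^(−a t).
C(8.33) = 2.3288 + (-2.3288)·e^(−0.045005·8.33) = 2.3288 + (-2.3288)·0.68737 = 0.72805 mg/L.

0.728 mg/L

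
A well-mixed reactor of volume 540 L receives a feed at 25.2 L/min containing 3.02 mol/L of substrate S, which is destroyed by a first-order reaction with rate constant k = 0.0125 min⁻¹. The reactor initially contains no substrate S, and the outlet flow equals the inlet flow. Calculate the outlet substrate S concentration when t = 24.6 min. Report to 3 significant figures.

1.83 mol/L

V dC/dt = Q(C_in − C) − k V C.
dC/dt = (Q/V) C_in − (Q/V + k) C; effective rate a = Q/V + k = 0.046667 + 0.0125 = 0.059167 min⁻¹.
C_ss = Q C_in/(Q + kV) = 2.3820 mol/L; C(t) = C_ss + (C₀ − C_ss) e^(−a t).
C(24.6) = 2.3820 + (-2.3820)·e^(−0.059167·24.6) = 2.3820 + (-2.3820)·0.23328 = 1.8263 mol/L.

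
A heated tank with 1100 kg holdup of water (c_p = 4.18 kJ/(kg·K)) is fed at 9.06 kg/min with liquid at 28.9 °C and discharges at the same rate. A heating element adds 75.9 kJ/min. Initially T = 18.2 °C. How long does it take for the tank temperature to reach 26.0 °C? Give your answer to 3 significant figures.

116 min

M c_p dT/dt = ṁ c_p (T_in − T) + Q̇.
τ = M/ṁ = 121.41 min; T_ss = T_in + Q̇/(ṁ c_p) = 30.904 °C.
T(t) = T_ss + (T₀ − T_ss) e^(−t/τ). Set T = 26.0:
e^(−t/τ) = (26.0 − 30.904)/(18.2 − 30.904) = 0.38603
t = −121.41 · ln(0.38603) = 115.57 min.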